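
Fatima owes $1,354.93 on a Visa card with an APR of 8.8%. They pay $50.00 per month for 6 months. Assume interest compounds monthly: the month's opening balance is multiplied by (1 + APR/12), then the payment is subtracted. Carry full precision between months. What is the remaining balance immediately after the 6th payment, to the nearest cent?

$1,110.10

Monthly rate r = 8.8%/12 = 0.733333% = 0.00733333.
Each month: B ← B·(1+r) − $50.00.
Month 1: interest $9.94; balance after payment $1,314.87.
Month 2: interest $9.64; balance after payment $1,274.51.
Month 3: interest $9.35; balance after payment $1,233.85.
Month 4: interest $9.05; balance after payment $1,192.90.
Month 5: interest $8.75; balance after payment $1,151.65.
Month 6: interest $8.45; balance after payment $1,110.10.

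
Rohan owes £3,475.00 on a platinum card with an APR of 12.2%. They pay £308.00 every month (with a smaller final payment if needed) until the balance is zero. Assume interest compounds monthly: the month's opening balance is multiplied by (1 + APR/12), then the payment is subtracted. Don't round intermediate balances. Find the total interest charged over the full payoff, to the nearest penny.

£234.78

Monthly rate r = 12.2%/12 = 1.01667% = 0.0101667.
Payoff takes n = ⌈−ln(1 − rB₀/P)/ln(1+r)⌉ = ⌈12.045⌉ = 13 payments; the last is £13.78.
Total paid = 12·£308.00 + £13.78 = £3,709.78.
Total interest = total paid − principal = £3,709.78 − £3,475.00 = £234.78.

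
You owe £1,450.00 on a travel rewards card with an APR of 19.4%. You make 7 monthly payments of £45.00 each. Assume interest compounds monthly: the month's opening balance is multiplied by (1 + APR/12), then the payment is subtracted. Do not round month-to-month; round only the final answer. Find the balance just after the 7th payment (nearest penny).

Monthly rate r = 19.4%/12 = 1.61667% = 0.0161667.
Each month: B ← B·(1+r) − £45.00.
Month 1: interest £23.44; balance after payment £1,428.44.
Month 2: interest £23.09; balance after payment £1,406.53.
Month 3: interest £22.74; balance after payment £1,384.27.
Month 4: interest £22.38; balance after payment £1,361.65.
Month 5: interest £22.01; balance after payment £1,338.67.
Month 6: interest £21.64; balance after payment £1,315.31.
Month 7: interest £21.26; balance after payment £1,291.57.

£1,291.57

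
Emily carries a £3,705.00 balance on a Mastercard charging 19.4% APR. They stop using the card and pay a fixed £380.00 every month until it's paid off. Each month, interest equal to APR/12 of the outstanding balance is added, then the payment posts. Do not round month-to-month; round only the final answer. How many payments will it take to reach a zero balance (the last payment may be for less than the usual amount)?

11 months

Monthly rate r = 19.4%/12 = 1.61667% = 0.0161667.
Recurrence: B ← B·(1+r) − £380.00.
Month 1: interest £59.90; balance after payment £3,384.90.
Month 2: interest £54.72; balance after payment £3,059.62.
Closed form: n = −ln(1 − rB₀/P)/ln(1+r) = −ln(0.84237)/ln(1.01617) ≈ 10.696, so the balance reaches zero during payment 11.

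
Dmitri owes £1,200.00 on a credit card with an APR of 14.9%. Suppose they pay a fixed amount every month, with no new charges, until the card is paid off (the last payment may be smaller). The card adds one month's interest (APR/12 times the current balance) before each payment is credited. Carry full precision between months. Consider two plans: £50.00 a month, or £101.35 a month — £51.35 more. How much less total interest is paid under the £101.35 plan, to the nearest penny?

Monthly rate r = 14.9%/12 = 1.24167% = 0.0124167.
At £50.00/mo: n = ⌈−ln(1 − rB₀/P)/ln(1+r)⌉ = 29 payments (last £33.68); total interest = total paid − £1,200.00 = £233.68.
At £101.35/mo: 13 payments (last £89.84); total interest £106.04.
Interest saved = £233.68 − £106.04 = £127.64.

£127.64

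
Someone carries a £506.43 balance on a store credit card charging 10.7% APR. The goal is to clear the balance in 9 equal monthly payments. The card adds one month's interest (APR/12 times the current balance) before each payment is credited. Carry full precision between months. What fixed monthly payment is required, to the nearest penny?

£58.81

Monthly rate r = 10.7%/12 = 0.891667% = 0.00891667.
Level-payment amortization: P = B₀·r / (1 − (1+r)^(−n)) = 506.43·0.00891667 / (1 − 1.00892^(−9)).
Denominator 1 − (1+r)^(−9) = 0.0767861041.
P = 4.51567 / 0.0767861041 ≈ 58.81.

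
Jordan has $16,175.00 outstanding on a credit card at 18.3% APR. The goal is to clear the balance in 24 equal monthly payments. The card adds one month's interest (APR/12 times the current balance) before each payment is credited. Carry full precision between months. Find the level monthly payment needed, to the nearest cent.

$809.87

Monthly rate r = 18.3%/12 = 1.525% = 0.01525.
Level-payment amortization: P = B₀·r / (1 − (1+r)^(−n)) = 16175.00·0.01525 / (1 − 1.01525^(−24)).
Denominator 1 − (1+r)^(−24) = 0.304578611.
P = 246.669 / 0.304578611 ≈ 809.87.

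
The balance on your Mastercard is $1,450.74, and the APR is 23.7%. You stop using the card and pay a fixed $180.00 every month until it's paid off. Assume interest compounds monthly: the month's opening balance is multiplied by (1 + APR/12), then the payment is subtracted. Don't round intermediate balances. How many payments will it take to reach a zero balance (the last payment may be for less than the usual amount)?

9 months

Monthly rate r = 23.7%/12 = 1.975% = 0.01975.
Recurrence: B ← B·(1+r) − $180.00.
Month 1: interest $28.65; balance after payment $1,299.39.
Month 2: interest $25.66; balance after payment $1,145.06.
Closed form: n = −ln(1 − rB₀/P)/ln(1+r) = −ln(0.84082)/ln(1.01975) ≈ 8.865, so the balance reaches zero during payment 9.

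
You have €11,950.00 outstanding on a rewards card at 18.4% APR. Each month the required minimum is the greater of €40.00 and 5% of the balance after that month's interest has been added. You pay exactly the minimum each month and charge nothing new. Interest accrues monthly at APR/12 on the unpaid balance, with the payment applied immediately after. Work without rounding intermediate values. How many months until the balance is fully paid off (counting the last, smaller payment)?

99 months

Monthly rate r = 18.4%/12 = 1.53333% = 0.0153333.
While 5% of the post-interest balance exceeds €40.00, each month B ← (B·(1+r))·(1 − 0.05), i.e. B shrinks by the factor (1+r)·0.95 = 0.96457.
This holds for months 1–76. Entering month 77 the balance is €770.23; 5% of the post-interest balance is now below €40.00, so the flat €40.00 minimum applies from here.
From month 77 a fixed €40.00 at rate r clears €770.23 in 23 more payments. Total: 76 + 23 = 99 months.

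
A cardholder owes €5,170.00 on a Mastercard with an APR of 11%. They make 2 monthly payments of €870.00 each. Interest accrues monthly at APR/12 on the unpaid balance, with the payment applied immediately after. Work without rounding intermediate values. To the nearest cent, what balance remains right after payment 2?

€3,517.24

Monthly rate r = 11%/12 = 0.916667% = 0.00916667.
Each month: B ← B·(1+r) − €870.00.
Month 1: interest €47.39; balance after payment €4,347.39.
Month 2: interest €39.85; balance after payment €3,517.24.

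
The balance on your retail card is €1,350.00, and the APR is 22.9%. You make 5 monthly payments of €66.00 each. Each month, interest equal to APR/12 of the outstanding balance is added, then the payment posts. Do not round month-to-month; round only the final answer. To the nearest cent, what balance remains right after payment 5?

Monthly rate r = 22.9%/12 = 1.90833% = 0.0190833.
Each month: B ← B·(1+r) − €66.00.
Month 1: interest €25.76; balance after payment €1,309.76.
Month 2: interest €24.99; balance after payment €1,268.76.
Month 3: interest €24.21; balance after payment €1,226.97.
Month 4: interest €23.41; balance after payment €1,184.38.
Month 5: interest €22.60; balance after payment €1,140.99.

€1,140.99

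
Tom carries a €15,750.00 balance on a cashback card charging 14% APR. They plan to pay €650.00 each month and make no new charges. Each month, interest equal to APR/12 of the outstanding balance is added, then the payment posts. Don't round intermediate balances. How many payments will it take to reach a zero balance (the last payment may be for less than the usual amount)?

Monthly rate r = 14%/12 = 1.16667% = 0.0116667.
Recurrence: B ← B·(1+r) − €650.00.
Month 1: interest €183.75; balance after payment €15,283.75.
Month 2: interest €178.31; balance after payment €14,812.06.
Closed form: n = −ln(1 − rB₀/P)/ln(1+r) = −ln(0.71731)/ln(1.01167) ≈ 28.644, so the balance reaches zero during payment 29.

29 payments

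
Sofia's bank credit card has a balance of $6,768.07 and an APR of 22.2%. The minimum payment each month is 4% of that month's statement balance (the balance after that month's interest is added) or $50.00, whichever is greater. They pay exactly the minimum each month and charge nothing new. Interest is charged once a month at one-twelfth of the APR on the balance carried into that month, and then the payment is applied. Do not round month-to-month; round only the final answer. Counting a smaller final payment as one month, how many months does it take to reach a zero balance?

109 months

Monthly rate r = 22.2%/12 = 1.85% = 0.0185.
While 4% of the post-interest balance exceeds $50.00, each month B ← (B·(1+r))·(1 − 0.04), i.e. B shrinks by the factor (1+r)·0.96 = 0.97776.
This holds for months 1–76. Entering month 77 the balance is $1,224.95; 4% of the post-interest balance is now below $50.00, so the flat $50.00 minimum applies from here.
From month 77 a fixed $50.00 at rate r clears $1,224.95 in 33 more payments. Total: 76 + 33 = 109 months.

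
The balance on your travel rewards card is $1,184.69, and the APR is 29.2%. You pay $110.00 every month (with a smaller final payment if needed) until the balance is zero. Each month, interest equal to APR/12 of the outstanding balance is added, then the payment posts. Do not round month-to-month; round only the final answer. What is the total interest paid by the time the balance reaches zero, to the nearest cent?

Monthly rate r = 29.2%/12 = 2.43333% = 0.0243333.
Payoff takes n = ⌈−ln(1 − rB₀/P)/ln(1+r)⌉ = ⌈12.641⌉ = 13 payments; the last is $70.76.
Total paid = 12·$110.00 + $70.76 = $1,390.76.
Total interest = total paid − principal = $1,390.76 − $1,184.69 = $206.07.

$206.07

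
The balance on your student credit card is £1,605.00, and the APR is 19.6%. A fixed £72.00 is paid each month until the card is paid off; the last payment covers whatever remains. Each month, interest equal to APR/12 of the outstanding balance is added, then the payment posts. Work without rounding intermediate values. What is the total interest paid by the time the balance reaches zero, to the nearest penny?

Monthly rate r = 19.6%/12 = 1.63333% = 0.0163333.
Payoff takes n = ⌈−ln(1 − rB₀/P)/ln(1+r)⌉ = ⌈27.943⌉ = 28 payments; the last is £67.90.
Total paid = 27·£72.00 + £67.90 = £2,011.90.
Total interest = total paid − principal = £2,011.90 − £1,605.00 = £406.90.

£406.90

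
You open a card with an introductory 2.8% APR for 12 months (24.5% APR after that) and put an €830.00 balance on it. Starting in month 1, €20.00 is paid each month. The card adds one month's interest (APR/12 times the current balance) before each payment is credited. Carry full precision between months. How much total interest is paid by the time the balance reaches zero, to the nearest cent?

Promo months 1–12 at r₀ = 2.8%/12 = 0.00233333; months 13+ at r₁ = 24.5%/12 = 0.0204167.
After month 12: iterate B ← B·(1+r₀) − €20.00 for 12 months → €610.44.
Then at r₁ with €20.00/mo: n₂ = −ln(1 − r₁·B/P)/ln(1+r₁) ≈ 48.29 → 49 more payments.
Total paid = 60·€20.00 + €5.77 = €1,205.77; interest = €1,205.77 − €830.00 = €375.77.

€375.77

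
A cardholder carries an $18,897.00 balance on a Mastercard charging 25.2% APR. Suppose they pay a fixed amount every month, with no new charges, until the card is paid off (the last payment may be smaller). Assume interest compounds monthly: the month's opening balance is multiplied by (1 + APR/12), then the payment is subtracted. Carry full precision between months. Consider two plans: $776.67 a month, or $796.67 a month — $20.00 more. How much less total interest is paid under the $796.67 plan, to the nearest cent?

$304.90

Monthly rate r = 25.2%/12 = 2.1% = 0.021.
At $776.67/mo: n = ⌈−ln(1 − rB₀/P)/ln(1+r)⌉ = 35 payments (last $326.25); total interest = total paid − $18,897.00 = $7,836.03.
At $796.67/mo: 34 payments (last $138.02); total interest $7,531.13.
Interest saved = $7,836.03 − $7,531.13 = $304.90.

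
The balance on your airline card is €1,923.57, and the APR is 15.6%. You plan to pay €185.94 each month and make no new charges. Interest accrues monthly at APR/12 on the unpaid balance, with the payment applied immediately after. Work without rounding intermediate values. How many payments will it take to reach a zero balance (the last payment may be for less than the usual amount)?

Monthly rate r = 15.6%/12 = 1.3% = 0.013.
Recurrence: B ← B·(1+r) − €185.94.
Month 1: interest €25.01; balance after payment €1,762.64.
Month 2: interest €22.91; balance after payment €1,599.61.
Closed form: n = −ln(1 − rB₀/P)/ln(1+r) = −ln(0.86551)/ln(1.013) ≈ 11.182, so the balance reaches zero during payment 12.

12 months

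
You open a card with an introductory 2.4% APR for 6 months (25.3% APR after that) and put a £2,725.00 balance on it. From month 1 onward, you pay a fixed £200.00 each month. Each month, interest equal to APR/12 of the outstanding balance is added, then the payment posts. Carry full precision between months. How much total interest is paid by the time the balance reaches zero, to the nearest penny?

Promo months 1–6 at r₀ = 2.4%/12 = 0.002; months 7+ at r₁ = 25.3%/12 = 0.0210833.
After month 6: iterate B ← B·(1+r₀) − £200.00 for 6 months → £1,551.85.
Then at r₁ with £200.00/mo: n₂ = −ln(1 − r₁·B/P)/ln(1+r₁) ≈ 8.56 → 9 more payments.
Total paid = 14·£200.00 + £112.90 = £2,912.90; interest = £2,912.90 − £2,725.00 = £187.90.

£187.90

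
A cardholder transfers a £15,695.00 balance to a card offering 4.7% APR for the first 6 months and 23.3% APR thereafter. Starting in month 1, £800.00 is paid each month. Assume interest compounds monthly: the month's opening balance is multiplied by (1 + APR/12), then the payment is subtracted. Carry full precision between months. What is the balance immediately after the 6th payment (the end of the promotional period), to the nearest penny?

£11,220.22

Promo months 1–6 at r₀ = 4.7%/12 = 0.00391667; months 7+ at r₁ = 23.3%/12 = 0.0194167.
After month 6: iterate B ← B·(1+r₀) − £800.00 for 6 months → £11,220.22.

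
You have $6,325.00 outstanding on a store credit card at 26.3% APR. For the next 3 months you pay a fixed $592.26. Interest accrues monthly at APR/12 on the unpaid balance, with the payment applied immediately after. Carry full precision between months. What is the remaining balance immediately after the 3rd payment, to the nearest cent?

Monthly rate r = 26.3%/12 = 2.19167% = 0.0219167.
Each month: B ← B·(1+r) − $592.26.
Month 1: interest $138.62; balance after payment $5,871.36.
Month 2: interest $128.68; balance after payment $5,407.78.
Month 3: interest $118.52; balance after payment $4,934.04.

$4,934.04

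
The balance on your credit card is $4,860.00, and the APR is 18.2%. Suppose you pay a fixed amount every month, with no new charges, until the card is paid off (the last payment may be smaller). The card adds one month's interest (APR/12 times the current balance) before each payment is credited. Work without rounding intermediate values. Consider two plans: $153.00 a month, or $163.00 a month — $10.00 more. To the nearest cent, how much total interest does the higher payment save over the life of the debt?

$164.16

Monthly rate r = 18.2%/12 = 1.51667% = 0.0151667.
At $153.00/mo: n = ⌈−ln(1 − rB₀/P)/ln(1+r)⌉ = 44 payments (last $102.46); total interest = total paid − $4,860.00 = $1,821.46.
At $163.00/mo: 40 payments (last $160.30); total interest $1,657.30.
Interest saved = $1,821.46 − $1,657.30 = $164.16.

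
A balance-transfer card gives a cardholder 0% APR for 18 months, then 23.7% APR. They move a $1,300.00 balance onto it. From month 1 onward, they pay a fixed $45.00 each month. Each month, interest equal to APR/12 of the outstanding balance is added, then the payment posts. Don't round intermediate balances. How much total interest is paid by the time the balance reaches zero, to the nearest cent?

$67.25

Promo months 1–18 at r₀ = 0%/12 = 0; months 19+ at r₁ = 23.7%/12 = 0.01975.
After month 18 (no interest yet): B = $1,300.00 − 18·$45.00 = $490.00.
Then at r₁ with $45.00/mo: n₂ = −ln(1 − r₁·B/P)/ln(1+r₁) ≈ 12.38 → 13 more payments.
Total paid = 30·$45.00 + $17.25 = $1,367.25; interest = $1,367.25 − $1,300.00 = $67.25.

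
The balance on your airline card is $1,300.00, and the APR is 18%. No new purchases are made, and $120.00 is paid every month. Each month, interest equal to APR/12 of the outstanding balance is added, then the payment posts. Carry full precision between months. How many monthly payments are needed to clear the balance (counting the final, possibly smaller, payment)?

Monthly rate r = 18%/12 = 1.5% = 0.015.
Recurrence: B ← B·(1+r) − $120.00.
Month 1: interest $19.50; balance after payment $1,199.50.
Month 2: interest $17.99; balance after payment $1,097.49.
Closed form: n = −ln(1 − rB₀/P)/ln(1+r) = −ln(0.8375)/ln(1.015) ≈ 11.911, so the balance reaches zero during payment 12.

12 months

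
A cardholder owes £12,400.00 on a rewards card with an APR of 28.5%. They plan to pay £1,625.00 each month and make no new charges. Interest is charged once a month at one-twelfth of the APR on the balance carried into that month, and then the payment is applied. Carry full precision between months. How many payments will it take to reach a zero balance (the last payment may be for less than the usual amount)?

9 payments

Monthly rate r = 28.5%/12 = 2.375% = 0.02375.
Recurrence: B ← B·(1+r) − £1,625.00.
Month 1: interest £294.50; balance after payment £11,069.50.
Month 2: interest £262.90; balance after payment £9,707.40.
Closed form: n = −ln(1 − rB₀/P)/ln(1+r) = −ln(0.81877)/ln(1.02375) ≈ 8.519, so the balance reaches zero during payment 9.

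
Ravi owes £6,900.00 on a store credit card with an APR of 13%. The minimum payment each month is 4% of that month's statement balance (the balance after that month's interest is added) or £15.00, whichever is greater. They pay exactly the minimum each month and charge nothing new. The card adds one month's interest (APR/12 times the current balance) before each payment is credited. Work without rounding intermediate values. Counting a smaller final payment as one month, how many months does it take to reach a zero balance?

127 months

Monthly rate r = 13%/12 = 1.08333% = 0.0108333.
While 4% of the post-interest balance exceeds £15.00, each month B ← (B·(1+r))·(1 − 0.04), i.e. B shrinks by the factor (1+r)·0.96 = 0.9704.
This holds for months 1–98. Entering month 99 the balance is £363.10; 4% of the post-interest balance is now below £15.00, so the flat £15.00 minimum applies from here.
From month 99 a fixed £15.00 at rate r clears £363.10 in 29 more payments. Total: 98 + 29 = 127 months.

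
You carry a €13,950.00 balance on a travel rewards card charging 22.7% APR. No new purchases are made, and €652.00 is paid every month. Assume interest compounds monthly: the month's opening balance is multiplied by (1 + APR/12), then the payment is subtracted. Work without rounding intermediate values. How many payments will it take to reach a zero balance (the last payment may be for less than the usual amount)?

28 payments

Monthly rate r = 22.7%/12 = 1.89167% = 0.0189167.
Recurrence: B ← B·(1+r) − €652.00.
Month 1: interest €263.89; balance after payment €13,561.89.
Month 2: interest €256.55; balance after payment €13,166.43.
Closed form: n = −ln(1 − rB₀/P)/ln(1+r) = −ln(0.59526)/ln(1.01892) ≈ 27.681, so the balance reaches zero during payment 28.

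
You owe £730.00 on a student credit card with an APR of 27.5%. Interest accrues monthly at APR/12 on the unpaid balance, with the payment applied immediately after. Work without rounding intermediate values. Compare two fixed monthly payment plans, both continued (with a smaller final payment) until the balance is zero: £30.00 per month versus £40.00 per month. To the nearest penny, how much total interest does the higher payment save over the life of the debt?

Monthly rate r = 27.5%/12 = 2.29167% = 0.0229167.
At £30.00/mo: n = ⌈−ln(1 − rB₀/P)/ln(1+r)⌉ = 36 payments (last £29.92); total interest = total paid − £730.00 = £349.92.
At £40.00/mo: 24 payments (last £36.31); total interest £226.31.
Interest saved = £349.92 − £226.31 = £123.61.

£123.61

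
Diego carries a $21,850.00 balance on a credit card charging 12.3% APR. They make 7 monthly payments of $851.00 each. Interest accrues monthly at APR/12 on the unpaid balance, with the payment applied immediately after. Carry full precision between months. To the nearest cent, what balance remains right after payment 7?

Monthly rate r = 12.3%/12 = 1.025% = 0.01025.
Each month: B ← B·(1+r) − $851.00.
Month 1: interest $223.96; balance after payment $21,222.96.
Month 2: interest $217.54; balance after payment $20,589.50.
Month 3: interest $211.04; balance after payment $19,949.54.
Month 4: interest $204.48; balance after payment $19,303.02.
Month 5: interest $197.86; balance after payment $18,649.88.
Month 6: interest $191.16; balance after payment $17,990.04.
Month 7: interest $184.40; balance after payment $17,323.44.

$17,323.44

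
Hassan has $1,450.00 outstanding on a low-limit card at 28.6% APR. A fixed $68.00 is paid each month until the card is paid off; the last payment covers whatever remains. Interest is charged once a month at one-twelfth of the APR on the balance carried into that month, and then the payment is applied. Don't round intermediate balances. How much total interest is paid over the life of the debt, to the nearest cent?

Monthly rate r = 28.6%/12 = 2.38333% = 0.0238333.
Payoff takes n = ⌈−ln(1 − rB₀/P)/ln(1+r)⌉ = ⌈30.131⌉ = 31 payments; the last is $9.02.
Total paid = 30·$68.00 + $9.02 = $2,049.02.
Total interest = total paid − principal = $2,049.02 − $1,450.00 = $599.02.

$599.02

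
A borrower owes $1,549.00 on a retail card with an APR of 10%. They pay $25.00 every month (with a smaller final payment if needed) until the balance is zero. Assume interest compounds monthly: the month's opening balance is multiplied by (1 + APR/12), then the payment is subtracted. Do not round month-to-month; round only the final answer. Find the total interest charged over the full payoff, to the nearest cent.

$639.17

Monthly rate r = 10%/12 = 0.833333% = 0.00833333.
Payoff takes n = ⌈−ln(1 − rB₀/P)/ln(1+r)⌉ = ⌈87.526⌉ = 88 payments; the last is $13.17.
Total paid = 87·$25.00 + $13.17 = $2,188.17.
Total interest = total paid − principal = $2,188.17 − $1,549.00 = $639.17.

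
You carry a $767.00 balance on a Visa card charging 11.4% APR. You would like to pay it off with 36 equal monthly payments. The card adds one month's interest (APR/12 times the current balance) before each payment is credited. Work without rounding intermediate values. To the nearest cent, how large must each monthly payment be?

$25.26

Monthly rate r = 11.4%/12 = 0.95% = 0.0095.
Level-payment amortization: P = B₀·r / (1 − (1+r)^(−n)) = 767.00·0.0095 / (1 − 1.0095^(−36)).
Denominator 1 − (1+r)^(−36) = 0.288504165.
P = 7.2865 / 0.288504165 ≈ 25.26.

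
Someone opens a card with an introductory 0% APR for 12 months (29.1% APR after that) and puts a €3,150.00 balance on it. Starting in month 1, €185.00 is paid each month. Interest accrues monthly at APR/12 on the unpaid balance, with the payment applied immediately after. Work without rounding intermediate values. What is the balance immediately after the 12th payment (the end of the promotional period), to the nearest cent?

Promo months 1–12 at r₀ = 0%/12 = 0; months 13+ at r₁ = 29.1%/12 = 0.02425.
After month 12 (no interest yet): B = €3,150.00 − 12·€185.00 = €930.00.

€930.00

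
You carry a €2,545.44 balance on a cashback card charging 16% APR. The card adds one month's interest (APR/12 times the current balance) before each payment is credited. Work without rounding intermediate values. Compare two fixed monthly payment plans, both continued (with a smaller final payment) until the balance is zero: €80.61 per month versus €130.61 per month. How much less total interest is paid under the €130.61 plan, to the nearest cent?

€358.74

Monthly rate r = 16%/12 = 1.33333% = 0.0133333.
At €80.61/mo: n = ⌈−ln(1 − rB₀/P)/ln(1+r)⌉ = 42 payments (last €21.10); total interest = total paid − €2,545.44 = €780.67.
At €130.61/mo: 23 payments (last €93.95); total interest €421.93.
Interest saved = €780.67 − €421.93 = €358.74.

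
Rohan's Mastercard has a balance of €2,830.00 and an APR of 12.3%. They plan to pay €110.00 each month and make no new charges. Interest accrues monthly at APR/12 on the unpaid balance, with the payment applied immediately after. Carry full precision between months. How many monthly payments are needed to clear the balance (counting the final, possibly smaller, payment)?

31 payments

Monthly rate r = 12.3%/12 = 1.025% = 0.01025.
Recurrence: B ← B·(1+r) − €110.00.
Month 1: interest €29.01; balance after payment €2,749.01.
Month 2: interest €28.18; balance after payment €2,667.18.
Closed form: n = −ln(1 − rB₀/P)/ln(1+r) = −ln(0.7363)/ln(1.01025) ≈ 30.019, so the balance reaches zero during payment 31.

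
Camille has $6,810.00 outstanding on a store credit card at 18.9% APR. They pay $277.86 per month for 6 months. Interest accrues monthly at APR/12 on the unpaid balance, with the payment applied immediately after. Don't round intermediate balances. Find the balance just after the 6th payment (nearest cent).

Monthly rate r = 18.9%/12 = 1.575% = 0.01575.
Each month: B ← B·(1+r) − $277.86.
Month 1: interest $107.26; balance after payment $6,639.40.
Month 2: interest $104.57; balance after payment $6,466.11.
Month 3: interest $101.84; balance after payment $6,290.09.
Month 4: interest $99.07; balance after payment $6,111.30.
Month 5: interest $96.25; balance after payment $5,929.69.
Month 6: interest $93.39; balance after payment $5,745.22.

$5,745.22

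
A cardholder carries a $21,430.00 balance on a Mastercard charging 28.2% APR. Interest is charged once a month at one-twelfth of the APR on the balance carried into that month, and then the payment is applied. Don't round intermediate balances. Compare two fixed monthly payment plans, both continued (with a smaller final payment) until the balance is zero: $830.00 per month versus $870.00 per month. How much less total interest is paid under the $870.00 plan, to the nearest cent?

$959.41

Monthly rate r = 28.2%/12 = 2.35% = 0.0235.
At $830.00/mo: n = ⌈−ln(1 − rB₀/P)/ln(1+r)⌉ = 41 payments (last $151.23); total interest = total paid − $21,430.00 = $11,921.23.
At $870.00/mo: 38 payments (last $201.82); total interest $10,961.82.
Interest saved = $11,921.23 − $10,961.82 = $959.41.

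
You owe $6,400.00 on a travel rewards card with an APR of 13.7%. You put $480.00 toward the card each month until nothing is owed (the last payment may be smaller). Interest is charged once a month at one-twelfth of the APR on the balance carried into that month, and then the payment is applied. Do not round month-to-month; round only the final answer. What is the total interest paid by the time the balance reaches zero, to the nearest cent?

Monthly rate r = 13.7%/12 = 1.14167% = 0.0114167.
Payoff takes n = ⌈−ln(1 − rB₀/P)/ln(1+r)⌉ = ⌈14.547⌉ = 15 payments; the last is $263.21.
Total paid = 14·$480.00 + $263.21 = $6,983.21.
Total interest = total paid − principal = $6,983.21 − $6,400.00 = $583.21.

$583.21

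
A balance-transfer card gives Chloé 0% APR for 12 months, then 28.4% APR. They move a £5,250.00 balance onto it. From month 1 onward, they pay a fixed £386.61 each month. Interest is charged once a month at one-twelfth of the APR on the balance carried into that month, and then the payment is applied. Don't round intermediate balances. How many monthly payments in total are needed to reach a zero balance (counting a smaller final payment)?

14 payments

Promo months 1–12 at r₀ = 0%/12 = 0; months 13+ at r₁ = 28.4%/12 = 0.0236667.
After month 12 (no interest yet): B = £5,250.00 − 12·£386.61 = £610.68.
Then at r₁ with £386.61/mo: n₂ = −ln(1 − r₁·B/P)/ln(1+r₁) ≈ 1.63 → 2 more payments.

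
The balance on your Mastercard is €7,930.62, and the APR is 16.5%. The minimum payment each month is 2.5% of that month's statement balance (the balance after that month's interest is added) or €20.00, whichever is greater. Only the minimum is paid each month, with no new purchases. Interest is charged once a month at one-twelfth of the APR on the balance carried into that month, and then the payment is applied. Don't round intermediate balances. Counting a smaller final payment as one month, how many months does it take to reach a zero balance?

Monthly rate r = 16.5%/12 = 1.375% = 0.01375.
While 2.5% of the post-interest balance exceeds €20.00, each month B ← (B·(1+r))·(1 − 0.025), i.e. B shrinks by the factor (1+r)·0.975 = 0.98841.
This holds for months 1–198. Entering month 199 the balance is €788.01; 2.5% of the post-interest balance is now below €20.00, so the flat €20.00 minimum applies from here.
From month 199 a fixed €20.00 at rate r clears €788.01 in 58 more payments. Total: 198 + 58 = 256 months.

256 months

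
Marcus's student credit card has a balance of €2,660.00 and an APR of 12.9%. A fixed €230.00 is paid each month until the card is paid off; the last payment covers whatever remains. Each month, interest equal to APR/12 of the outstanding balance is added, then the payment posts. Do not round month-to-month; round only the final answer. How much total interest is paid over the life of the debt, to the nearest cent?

Monthly rate r = 12.9%/12 = 1.075% = 0.01075.
Payoff takes n = ⌈−ln(1 − rB₀/P)/ln(1+r)⌉ = ⌈12.416⌉ = 13 payments; the last is €96.02.
Total paid = 12·€230.00 + €96.02 = €2,856.02.
Total interest = total paid − principal = €2,856.02 − €2,660.00 = €196.02.

€196.02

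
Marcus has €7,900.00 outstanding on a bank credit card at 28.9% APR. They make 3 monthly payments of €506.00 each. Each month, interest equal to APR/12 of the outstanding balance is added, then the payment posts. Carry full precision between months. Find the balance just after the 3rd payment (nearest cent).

€6,929.78

Monthly rate r = 28.9%/12 = 2.40833% = 0.0240833.
Each month: B ← B·(1+r) − €506.00.
Month 1: interest €190.26; balance after payment €7,584.26.
Month 2: interest €182.65; balance after payment €7,260.91.
Month 3: interest €174.87; balance after payment €6,929.78.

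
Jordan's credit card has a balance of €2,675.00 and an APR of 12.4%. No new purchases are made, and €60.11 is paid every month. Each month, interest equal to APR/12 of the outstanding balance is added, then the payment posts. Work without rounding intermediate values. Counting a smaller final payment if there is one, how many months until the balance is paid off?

60 months

Monthly rate r = 12.4%/12 = 1.03333% = 0.0103333.
Recurrence: B ← B·(1+r) − €60.11.
Month 1: interest €27.64; balance after payment €2,642.53.
Month 2: interest €27.31; balance after payment €2,609.73.
Closed form: n = −ln(1 − rB₀/P)/ln(1+r) = −ln(0.54015)/ln(1.01033) ≈ 59.912, so the balance reaches zero during payment 60.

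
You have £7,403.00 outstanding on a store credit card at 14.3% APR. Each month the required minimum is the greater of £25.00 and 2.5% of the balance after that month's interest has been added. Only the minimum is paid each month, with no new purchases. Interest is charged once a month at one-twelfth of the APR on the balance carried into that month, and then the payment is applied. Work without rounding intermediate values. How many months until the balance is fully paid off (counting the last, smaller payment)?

Monthly rate r = 14.3%/12 = 1.19167% = 0.0119167.
While 2.5% of the post-interest balance exceeds £25.00, each month B ← (B·(1+r))·(1 − 0.025), i.e. B shrinks by the factor (1+r)·0.975 = 0.98662.
This holds for months 1–150. Entering month 151 the balance is £981.32; 2.5% of the post-interest balance is now below £25.00, so the flat £25.00 minimum applies from here.
From month 151 a fixed £25.00 at rate r clears £981.32 in 54 more payments. Total: 150 + 54 = 204 months.

204 months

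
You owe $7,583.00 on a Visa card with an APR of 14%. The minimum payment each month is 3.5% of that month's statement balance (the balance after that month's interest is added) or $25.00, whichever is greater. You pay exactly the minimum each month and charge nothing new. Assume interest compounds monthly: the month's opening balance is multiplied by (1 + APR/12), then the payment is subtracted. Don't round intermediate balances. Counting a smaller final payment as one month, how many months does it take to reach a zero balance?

134 months

Monthly rate r = 14%/12 = 1.16667% = 0.0116667.
While 3.5% of the post-interest balance exceeds $25.00, each month B ← (B·(1+r))·(1 − 0.035), i.e. B shrinks by the factor (1+r)·0.965 = 0.97626.
This holds for months 1–99. Entering month 100 the balance is $702.67; 3.5% of the post-interest balance is now below $25.00, so the flat $25.00 minimum applies from here.
From month 100 a fixed $25.00 at rate r clears $702.67 in 35 more payments. Total: 99 + 35 = 134 months.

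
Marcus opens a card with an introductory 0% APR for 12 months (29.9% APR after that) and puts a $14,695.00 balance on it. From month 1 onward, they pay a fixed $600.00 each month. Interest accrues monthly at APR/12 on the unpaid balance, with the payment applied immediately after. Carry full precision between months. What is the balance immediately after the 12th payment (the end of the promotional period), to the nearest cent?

Promo months 1–12 at r₀ = 0%/12 = 0; months 13+ at r₁ = 29.9%/12 = 0.0249167.
After month 12 (no interest yet): B = $14,695.00 − 12·$600.00 = $7,495.00.

$7,495.00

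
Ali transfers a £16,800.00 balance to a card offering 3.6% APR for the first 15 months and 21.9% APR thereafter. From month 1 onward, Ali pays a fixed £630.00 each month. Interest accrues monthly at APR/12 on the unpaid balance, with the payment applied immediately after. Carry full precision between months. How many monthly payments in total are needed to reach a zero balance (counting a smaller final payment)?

30 months

Promo months 1–15 at r₀ = 3.6%/12 = 0.003; months 16+ at r₁ = 21.9%/12 = 0.01825.
After month 15: iterate B ← B·(1+r₀) − £630.00 for 15 months → £7,921.03.
Then at r₁ with £630.00/mo: n₂ = −ln(1 − r₁·B/P)/ln(1+r₁) ≈ 14.41 → 15 more payments.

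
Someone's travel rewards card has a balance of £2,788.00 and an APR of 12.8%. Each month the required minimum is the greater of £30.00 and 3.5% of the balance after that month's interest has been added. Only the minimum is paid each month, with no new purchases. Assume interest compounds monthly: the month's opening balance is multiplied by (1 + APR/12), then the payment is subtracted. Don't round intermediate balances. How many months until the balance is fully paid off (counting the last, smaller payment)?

82 months

Monthly rate r = 12.8%/12 = 1.06667% = 0.0106667.
While 3.5% of the post-interest balance exceeds £30.00, each month B ← (B·(1+r))·(1 − 0.035), i.e. B shrinks by the factor (1+r)·0.965 = 0.97529.
This holds for months 1–48. Entering month 49 the balance is £839.04; 3.5% of the post-interest balance is now below £30.00, so the flat £30.00 minimum applies from here.
From month 49 a fixed £30.00 at rate r clears £839.04 in 34 more payments. Total: 48 + 34 = 82 months.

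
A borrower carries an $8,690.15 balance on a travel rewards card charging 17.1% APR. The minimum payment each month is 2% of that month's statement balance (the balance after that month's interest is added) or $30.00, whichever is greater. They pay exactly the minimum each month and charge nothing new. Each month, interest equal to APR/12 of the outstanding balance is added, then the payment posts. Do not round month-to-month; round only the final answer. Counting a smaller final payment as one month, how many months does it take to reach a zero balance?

379 months

Monthly rate r = 17.1%/12 = 1.425% = 0.01425.
While 2% of the post-interest balance exceeds $30.00, each month B ← (B·(1+r))·(1 − 0.02), i.e. B shrinks by the factor (1+r)·0.98 = 0.99397.
This holds for months 1–293. Entering month 294 the balance is $1,474.88; 2% of the post-interest balance is now below $30.00, so the flat $30.00 minimum applies from here.
From month 294 a fixed $30.00 at rate r clears $1,474.88 in 86 more payments. Total: 293 + 86 = 379 months.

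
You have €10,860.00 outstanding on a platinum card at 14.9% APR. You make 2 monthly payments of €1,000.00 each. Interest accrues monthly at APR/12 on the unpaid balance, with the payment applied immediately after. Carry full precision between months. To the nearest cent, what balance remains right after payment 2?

Monthly rate r = 14.9%/12 = 1.24167% = 0.0124167.
Each month: B ← B·(1+r) − €1,000.00.
Month 1: interest €134.84; balance after payment €9,994.84.
Month 2: interest €124.10; balance after payment €9,118.95.

€9,118.95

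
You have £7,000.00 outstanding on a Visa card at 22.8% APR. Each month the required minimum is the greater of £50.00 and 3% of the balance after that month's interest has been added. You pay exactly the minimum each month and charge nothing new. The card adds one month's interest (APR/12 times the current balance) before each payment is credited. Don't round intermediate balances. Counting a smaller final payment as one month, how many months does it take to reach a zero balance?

Monthly rate r = 22.8%/12 = 1.9% = 0.019.
While 3% of the post-interest balance exceeds £50.00, each month B ← (B·(1+r))·(1 − 0.03), i.e. B shrinks by the factor (1+r)·0.97 = 0.98843.
This holds for months 1–125. Entering month 126 the balance is £1,634.32; 3% of the post-interest balance is now below £50.00, so the flat £50.00 minimum applies from here.
From month 126 a fixed £50.00 at rate r clears £1,634.32 in 52 more payments. Total: 125 + 52 = 177 months.

177 months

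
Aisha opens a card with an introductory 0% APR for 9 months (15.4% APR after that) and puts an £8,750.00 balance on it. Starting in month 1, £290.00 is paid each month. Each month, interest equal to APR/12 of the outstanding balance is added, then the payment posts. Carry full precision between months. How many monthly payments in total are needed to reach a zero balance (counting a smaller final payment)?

Promo months 1–9 at r₀ = 0%/12 = 0; months 10+ at r₁ = 15.4%/12 = 0.0128333.
After month 9 (no interest yet): B = £8,750.00 − 9·£290.00 = £6,140.00.
Then at r₁ with £290.00/mo: n₂ = −ln(1 − r₁·B/P)/ln(1+r₁) ≈ 24.86 → 25 more payments.

34 months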